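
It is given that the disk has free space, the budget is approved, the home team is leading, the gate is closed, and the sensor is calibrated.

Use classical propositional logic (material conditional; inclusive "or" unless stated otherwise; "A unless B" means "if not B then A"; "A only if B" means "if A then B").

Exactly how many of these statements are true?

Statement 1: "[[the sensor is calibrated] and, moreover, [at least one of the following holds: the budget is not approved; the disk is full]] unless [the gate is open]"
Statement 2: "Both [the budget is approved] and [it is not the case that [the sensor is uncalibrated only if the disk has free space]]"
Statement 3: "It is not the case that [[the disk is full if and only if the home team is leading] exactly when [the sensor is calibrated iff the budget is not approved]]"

0

Let W = "the sensor is calibrated" (T), L = "the budget is approved" (T), G = "the disk is full" (F), D = "the gate is open" (F), M = "the home team is leading" (T).

Statement 1: This is (W ∧ (¬L ∨ G)) ∨ D.

¬L = ¬T = F
¬L ∨ G = F ∨ F = F
W ∧ (¬L ∨ G) = T ∧ F = F
(W ∧ (¬L ∨ G)) ∨ D = F ∨ F = F
Hence Statement 1 is false.

Statement 2: Formalization: L ∧ ¬(¬W → ¬G)

¬W = ¬T = F
¬G = ¬F = T
¬W → ¬G = F → T = T
¬(¬W → ¬G) = ¬T = F
L ∧ ¬(¬W → ¬G) = T ∧ F = F
Thus Statement 2 is false.

Statement 3: Formalization: ¬((G ↔ M) ↔ (W ↔ ¬L))

G ↔ M = F ↔ T = F
¬L = ¬T = F
W ↔ ¬L = T ↔ F = F
(G ↔ M) ↔ (W ↔ ¬L) = F ↔ F = T
¬((G ↔ M) ↔ (W ↔ ¬L)) = ¬T = F
Hence Statement 3 is false.

Count: 0.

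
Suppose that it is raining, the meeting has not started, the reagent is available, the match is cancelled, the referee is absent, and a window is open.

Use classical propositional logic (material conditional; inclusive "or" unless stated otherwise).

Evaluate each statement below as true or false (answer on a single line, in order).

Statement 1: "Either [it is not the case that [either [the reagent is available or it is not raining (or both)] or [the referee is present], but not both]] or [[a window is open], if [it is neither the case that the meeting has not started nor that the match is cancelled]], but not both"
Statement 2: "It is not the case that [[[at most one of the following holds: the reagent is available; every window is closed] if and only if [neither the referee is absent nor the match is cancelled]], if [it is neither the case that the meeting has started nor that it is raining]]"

Let V = "the reagent is available" (True), M = "it is raining" (True), U = "the referee is present" (False), H = "the meeting has started" (False), G = "the match is cancelled" (True), N = "a window is open" (True).

Statement 1: In symbols: not ((V or not M) xor U) xor ((not H nor G) -> N)

not M = not True = False
V or not M = True or False = True
(V or not M) xor U = True xor False = True
not ((V or not M) xor U) = not True = False
not H = not False = True
not H nor G = True nor True = False
(not H nor G) -> N = False -> True = True
not ((V or not M) xor U) xor ((not H nor G) -> N) = False xor True = True
So Statement 1 is true.

Statement 2: In symbols: not ((H nor M) -> ((V nand not N) iff (not U nor G)))

H nor M = False nor True = False
not N = not True = False
V nand not N = True nand False = True
not U = not False = True
not U nor G = True nor True = False
(V nand not N) iff (not U nor G) = True iff False = False
(H nor M) -> ((V nand not N) iff (not U nor G)) = False -> False = True
not ((H nor M) -> ((V nand not N) iff (not U nor G))) = not True = False
Thus Statement 2 is false.

Statement 1 T; Statement 2 F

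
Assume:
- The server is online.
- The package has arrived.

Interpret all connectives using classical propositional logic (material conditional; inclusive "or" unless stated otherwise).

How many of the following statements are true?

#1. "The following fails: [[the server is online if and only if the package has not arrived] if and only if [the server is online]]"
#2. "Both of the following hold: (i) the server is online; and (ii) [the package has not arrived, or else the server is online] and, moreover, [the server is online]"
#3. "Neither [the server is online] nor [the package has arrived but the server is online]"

2

Let P = "the server is online" (True), Q = "the package has arrived" (True).

#1: Parsed as not ((P iff not Q) iff P)

not Q = not True = False
P iff not Q = True iff False = False
(P iff not Q) iff P = False iff True = False
not ((P iff not Q) iff P) = not False = True
So #1 is true.

#2: This is P and ((not Q or P) and P).

not Q = not True = False
not Q or P = False or True = True
(not Q or P) and P = True and True = True
P and ((not Q or P) and P) = True and True = True
So #2 is true.

#3: Parsed as P nor (Q and P)

Q and P = True and True = True
P nor (Q and P) = True nor True = False
So #3 is false.

2 of the 3 statements are true.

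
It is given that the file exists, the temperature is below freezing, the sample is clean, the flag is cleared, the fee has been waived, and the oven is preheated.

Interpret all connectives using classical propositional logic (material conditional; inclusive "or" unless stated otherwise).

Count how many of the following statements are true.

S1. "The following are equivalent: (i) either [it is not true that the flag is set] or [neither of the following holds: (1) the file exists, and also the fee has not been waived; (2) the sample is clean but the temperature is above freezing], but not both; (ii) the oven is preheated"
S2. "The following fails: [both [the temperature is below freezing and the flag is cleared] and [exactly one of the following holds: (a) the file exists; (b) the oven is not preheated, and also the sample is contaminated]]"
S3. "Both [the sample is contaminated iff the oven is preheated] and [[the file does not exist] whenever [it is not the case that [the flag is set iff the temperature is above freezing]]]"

0

Let S = "the flag is set" (False), P = "the file exists" (True), U = "the fee has been waived" (True), R = "the sample is contaminated" (False), Q = "the temperature is below freezing" (True), V = "the oven is preheated" (True).

S1: This is (not S xor ((P and not U) nor (not R and not Q))) iff V.

not S = not False = True
not U = not True = False
P and not U = True and False = False
not R = not False = True
not Q = not True = False
not R and not Q = True and False = False
(P and not U) nor (not R and not Q) = False nor False = True
not S xor ((P and not U) nor (not R and not Q)) = True xor True = False
(not S xor ((P and not U) nor (not R and not Q))) iff V = False iff True = False
Thus S1 is false.

S2: This is not ((Q and not S) and (P xor (not V and R))).

not S = not False = True
Q and not S = True and True = True
not V = not True = False
not V and R = False and False = False
P xor (not V and R) = True xor False = True
(Q and not S) and (P xor (not V and R)) = True and True = True
not ((Q and not S) and (P xor (not V and R))) = not True = False
So S2 is false.

S3: In symbols: (R iff V) and (not (S iff not Q) -> not P)

R iff V = False iff True = False
not Q = not True = False
S iff not Q = False iff False = True
not (S iff not Q) = not True = False
not P = not True = False
not (S iff not Q) -> not P = False -> False = True
(R iff V) and (not (S iff not Q) -> not P) = False and True = False
Hence S3 is false.

True statements: 0 (none).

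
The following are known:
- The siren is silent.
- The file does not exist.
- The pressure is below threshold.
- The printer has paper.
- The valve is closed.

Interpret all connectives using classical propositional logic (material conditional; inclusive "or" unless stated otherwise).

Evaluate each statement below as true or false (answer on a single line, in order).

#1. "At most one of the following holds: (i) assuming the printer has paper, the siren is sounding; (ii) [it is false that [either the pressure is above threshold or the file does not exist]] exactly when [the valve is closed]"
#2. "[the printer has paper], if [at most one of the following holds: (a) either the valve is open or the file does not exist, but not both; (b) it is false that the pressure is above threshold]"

#1 True; #2 True

Let S = "the printer has paper" (True), P = "the siren is sounding" (False), R = "the pressure is above threshold" (False), Q = "the file exists" (False), U = "the valve is open" (False).

#1: Parsed as (S -> P) nand (not (R or not Q) iff not U)

S -> P = True -> False = False
not Q = not False = True
R or not Q = False or True = True
not (R or not Q) = not True = False
not U = not False = True
not (R or not Q) iff not U = False iff True = False
(S -> P) nand (not (R or not Q) iff not U) = False nand False = True
Hence #1 is true.

#2: Parsed as ((U xor not Q) nand not R) -> S

not Q = not False = True
U xor not Q = False xor True = True
not R = not False = True
(U xor not Q) nand not R = True nand True = False
((U xor not Q) nand not R) -> S = False -> True = True
Hence #2 is true.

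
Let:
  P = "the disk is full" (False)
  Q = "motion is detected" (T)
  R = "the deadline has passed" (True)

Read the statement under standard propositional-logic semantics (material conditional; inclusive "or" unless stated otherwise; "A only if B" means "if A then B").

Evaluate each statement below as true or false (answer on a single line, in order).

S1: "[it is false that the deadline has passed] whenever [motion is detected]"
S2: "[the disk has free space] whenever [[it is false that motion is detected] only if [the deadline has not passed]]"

S1: Parsed as Q → ¬R

¬R = ¬T = F
Q → ¬R = T → F = F
So S1 is false.

S2: Parsed as (¬Q → ¬R) → ¬P

¬Q = ¬T = F
¬R = ¬T = F
¬Q → ¬R = F → F = T
¬P = ¬F = T
(¬Q → ¬R) → ¬P = T → T = T
Hence S2 is true.

S1 False / S2 True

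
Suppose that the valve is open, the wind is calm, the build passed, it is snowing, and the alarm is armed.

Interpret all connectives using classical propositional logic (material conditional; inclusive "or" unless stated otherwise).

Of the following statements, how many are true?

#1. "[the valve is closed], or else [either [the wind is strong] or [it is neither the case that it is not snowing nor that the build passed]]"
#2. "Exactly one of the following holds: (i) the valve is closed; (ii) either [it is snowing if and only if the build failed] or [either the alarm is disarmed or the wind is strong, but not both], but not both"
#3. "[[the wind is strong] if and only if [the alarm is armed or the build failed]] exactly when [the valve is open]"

0

Let D = "the valve is open" (T), R = "the wind is strong" (F), U = "it is snowing" (T), M = "the build passed" (T), N = "the alarm is armed" (T).

#1: Formalization: ¬D ∨ (R ∨ (¬U ↓ M))

¬D = ¬T = F
¬U = ¬T = F
¬U ↓ M = F ↓ T = F
R ∨ (¬U ↓ M) = F ∨ F = F
¬D ∨ (R ∨ (¬U ↓ M)) = F ∨ F = F
Hence #1 is false.

#2: Parsed as ¬D ⊕ ((U ↔ ¬M) ⊕ (¬N ⊕ R))

¬D = ¬T = F
¬M = ¬T = F
U ↔ ¬M = T ↔ F = F
¬N = ¬T = F
¬N ⊕ R = F ⊕ F = F
(U ↔ ¬M) ⊕ (¬N ⊕ R) = F ⊕ F = F
¬D ⊕ ((U ↔ ¬M) ⊕ (¬N ⊕ R)) = F ⊕ F = F
Thus #2 is false.

#3: This is (R ↔ (N ∨ ¬M)) ↔ D.

¬M = ¬T = F
N ∨ ¬M = T ∨ F = T
R ↔ (N ∨ ¬M) = F ↔ T = F
(R ↔ (N ∨ ¬M)) ↔ D = F ↔ T = F
So #3 is false.

0 of the 3 statements are true (none).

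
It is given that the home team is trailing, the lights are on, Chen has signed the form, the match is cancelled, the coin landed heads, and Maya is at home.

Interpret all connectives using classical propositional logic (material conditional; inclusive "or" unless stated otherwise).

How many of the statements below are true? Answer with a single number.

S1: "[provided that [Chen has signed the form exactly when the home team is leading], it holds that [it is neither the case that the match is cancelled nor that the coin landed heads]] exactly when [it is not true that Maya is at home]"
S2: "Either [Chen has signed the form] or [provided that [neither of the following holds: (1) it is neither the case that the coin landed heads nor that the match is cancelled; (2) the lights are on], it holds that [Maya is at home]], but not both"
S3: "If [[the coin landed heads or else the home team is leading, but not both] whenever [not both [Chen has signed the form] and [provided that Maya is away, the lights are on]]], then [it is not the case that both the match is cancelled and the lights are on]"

0

Let N = "Chen has signed the form" (True), L = "the home team is leading" (False), M = "the match is cancelled" (True), R = "the coin landed heads" (True), G = "Maya is at home" (True), H = "the lights are on" (True).

S1: Formalization: ((N iff L) -> (M nor R)) iff not G

N iff L = True iff False = False
M nor R = True nor True = False
(N iff L) -> (M nor R) = False -> False = True
not G = not True = False
((N iff L) -> (M nor R)) iff not G = True iff False = False
Thus S1 is false.

S2: Parsed as N xor (((R nor M) nor H) -> G)

R nor M = True nor True = False
(R nor M) nor H = False nor True = False
((R nor M) nor H) -> G = False -> True = True
N xor (((R nor M) nor H) -> G) = True xor True = False
Hence S2 is false.

S3: This is ((N nand (not G -> H)) -> (R xor L)) -> (M nand H).

not G = not True = False
not G -> H = False -> True = True
N nand (not G -> H) = True nand True = False
R xor L = True xor False = True
(N nand (not G -> H)) -> (R xor L) = False -> True = True
M nand H = True nand True = False
((N nand (not G -> H)) -> (R xor L)) -> (M nand H) = True -> False = False
So S3 is false.

0 of the 3 statements are true (none).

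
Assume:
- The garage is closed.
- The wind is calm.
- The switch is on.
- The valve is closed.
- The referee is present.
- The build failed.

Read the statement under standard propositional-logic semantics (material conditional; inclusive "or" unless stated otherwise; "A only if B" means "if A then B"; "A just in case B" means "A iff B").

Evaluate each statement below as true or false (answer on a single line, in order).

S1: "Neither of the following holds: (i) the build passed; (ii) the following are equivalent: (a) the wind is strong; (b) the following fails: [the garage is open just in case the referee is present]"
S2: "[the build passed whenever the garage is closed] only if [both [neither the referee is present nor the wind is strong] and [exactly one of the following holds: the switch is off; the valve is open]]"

S1 True / S2 True

Let V = "the build passed" (False), Q = "the wind is strong" (False), P = "the garage is closed" (True), U = "the referee is present" (True), R = "the switch is on" (True), S = "the valve is open" (False).

S1: Formalization: V nor (Q iff not (not P iff U))

not P = not True = False
not P iff U = False iff True = False
not (not P iff U) = not False = True
Q iff not (not P iff U) = False iff True = False
V nor (Q iff not (not P iff U)) = False nor False = True
Thus S1 is true.

S2: In symbols: (P -> V) -> ((U nor Q) and (not R xor S))

P -> V = True -> False = False
U nor Q = True nor False = False
not R = not True = False
not R xor S = False xor False = False
(U nor Q) and (not R xor S) = False and False = False
(P -> V) -> ((U nor Q) and (not R xor S)) = False -> False = True
Hence S2 is true.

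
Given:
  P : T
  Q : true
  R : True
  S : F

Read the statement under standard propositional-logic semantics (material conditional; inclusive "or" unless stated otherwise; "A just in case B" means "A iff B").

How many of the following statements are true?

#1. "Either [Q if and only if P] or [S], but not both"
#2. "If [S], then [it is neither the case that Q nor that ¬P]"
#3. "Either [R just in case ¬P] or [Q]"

3

#1: This is (Q iff P) xor S.

Q iff P = True iff True = True
(Q iff P) xor S = True xor False = True
Hence #1 is true.

#2: This is S -> (Q nor not P).

not P = not True = False
Q nor not P = True nor False = False
S -> (Q nor not P) = False -> False = True
So #2 is true.

#3: Parsed as (R iff not P) or Q

not P = not True = False
R iff not P = True iff False = False
(R iff not P) or Q = False or True = True
So #3 is true.

3 of the 3 statements are true (#1, #2, #3).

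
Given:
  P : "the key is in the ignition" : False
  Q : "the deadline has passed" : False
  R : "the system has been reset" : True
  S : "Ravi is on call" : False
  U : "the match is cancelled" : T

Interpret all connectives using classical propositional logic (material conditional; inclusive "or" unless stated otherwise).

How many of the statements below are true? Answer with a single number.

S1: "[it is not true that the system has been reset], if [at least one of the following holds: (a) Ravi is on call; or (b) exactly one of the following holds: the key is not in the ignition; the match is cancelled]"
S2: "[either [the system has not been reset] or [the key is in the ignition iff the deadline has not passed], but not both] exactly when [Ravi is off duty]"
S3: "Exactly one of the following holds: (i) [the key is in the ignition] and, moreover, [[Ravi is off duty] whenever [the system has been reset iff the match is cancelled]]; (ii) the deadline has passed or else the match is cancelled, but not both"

2

S1: This is (S | (~P xor U)) -> ~R.

~P = ~F = T
~P xor U = T xor T = F
S | (~P xor U) = F | F = F
~R = ~T = F
(S | (~P xor U)) -> ~R = F -> F = T
Thus S1 is true.

S2: Formalization: (~R xor (P <-> ~Q)) <-> ~S

~R = ~T = F
~Q = ~F = T
P <-> ~Q = F <-> T = F
~R xor (P <-> ~Q) = F xor F = F
~S = ~F = T
(~R xor (P <-> ~Q)) <-> ~S = F <-> T = F
Hence S2 is false.

S3: Parsed as (P & ((R <-> U) -> ~S)) xor (Q xor U)

R <-> U = T <-> T = T
~S = ~F = T
(R <-> U) -> ~S = T -> T = T
P & ((R <-> U) -> ~S) = F & T = F
Q xor U = F xor T = T
(P & ((R <-> U) -> ~S)) xor (Q xor U) = F xor T = T
Thus S3 is true.

2 of the 3 statements are true.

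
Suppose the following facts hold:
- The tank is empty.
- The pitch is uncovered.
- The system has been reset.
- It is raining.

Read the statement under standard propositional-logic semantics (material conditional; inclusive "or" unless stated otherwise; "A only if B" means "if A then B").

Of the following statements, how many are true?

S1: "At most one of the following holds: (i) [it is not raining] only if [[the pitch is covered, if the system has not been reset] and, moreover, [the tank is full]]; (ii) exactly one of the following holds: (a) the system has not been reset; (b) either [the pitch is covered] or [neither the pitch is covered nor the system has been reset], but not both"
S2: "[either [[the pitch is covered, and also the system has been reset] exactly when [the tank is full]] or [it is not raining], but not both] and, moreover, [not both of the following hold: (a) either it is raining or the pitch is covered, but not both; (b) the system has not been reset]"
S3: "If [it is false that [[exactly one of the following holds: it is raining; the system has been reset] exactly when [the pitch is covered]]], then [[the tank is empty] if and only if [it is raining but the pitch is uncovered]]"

3

Let S = "it is raining" (T), R = "the system has been reset" (T), Q = "the pitch is covered" (F), P = "the tank is full" (F).

S1: Parsed as (~S -> ((~R -> Q) & P)) nand (~R xor (Q xor (Q nor R)))

~S = ~T = F
~R = ~T = F
~R -> Q = F -> F = T
(~R -> Q) & P = T & F = F
~S -> ((~R -> Q) & P) = F -> F = T
~R = ~T = F
Q nor R = F nor T = F
Q xor (Q nor R) = F xor F = F
~R xor (Q xor (Q nor R)) = F xor F = F
(~S -> ((~R -> Q) & P)) nand (~R xor (Q xor (Q nor R))) = T nand F = T
So S1 is true.

S2: This is (((Q & R) <-> P) xor ~S) & ((S xor Q) nand ~R).

Q & R = F & T = F
(Q & R) <-> P = F <-> F = T
~S = ~T = F
((Q & R) <-> P) xor ~S = T xor F = T
S xor Q = T xor F = T
~R = ~T = F
(S xor Q) nand ~R = T nand F = T
(((Q & R) <-> P) xor ~S) & ((S xor Q) nand ~R) = T & T = T
Hence S2 is true.

S3: This is ~((S xor R) <-> Q) -> (~P <-> (S & ~Q)).

S xor R = T xor T = F
(S xor R) <-> Q = F <-> F = T
~((S xor R) <-> Q) = ~T = F
~P = ~F = T
~Q = ~F = T
S & ~Q = T & T = T
~P <-> (S & ~Q) = T <-> T = T
~((S xor R) <-> Q) -> (~P <-> (S & ~Q)) = F -> T = T
Thus S3 is true.

True statements: 3.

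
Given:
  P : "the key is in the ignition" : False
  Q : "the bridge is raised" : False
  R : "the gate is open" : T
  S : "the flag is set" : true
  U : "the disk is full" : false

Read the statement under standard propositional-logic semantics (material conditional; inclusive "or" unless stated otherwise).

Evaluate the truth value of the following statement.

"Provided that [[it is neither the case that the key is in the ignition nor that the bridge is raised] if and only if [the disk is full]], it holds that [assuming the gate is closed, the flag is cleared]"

Values: P=F, Q=F, U=F, R=T, S=T.
In symbols: ((P ↓ Q) ↔ U) → (¬R → ¬S)

P ↓ Q = F ↓ F = T
(P ↓ Q) ↔ U = T ↔ F = F
¬R = ¬T = F
¬S = ¬T = F
¬R → ¬S = F → F = T
((P ↓ Q) ↔ U) → (¬R → ¬S) = F → T = T

True.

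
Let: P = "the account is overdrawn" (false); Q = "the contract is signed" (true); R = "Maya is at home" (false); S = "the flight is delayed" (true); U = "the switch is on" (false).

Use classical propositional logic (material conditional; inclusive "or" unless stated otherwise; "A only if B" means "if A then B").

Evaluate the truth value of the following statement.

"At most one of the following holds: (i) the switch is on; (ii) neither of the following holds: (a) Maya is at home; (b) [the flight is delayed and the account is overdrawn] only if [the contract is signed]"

True

This is U ↑ (R ↓ ((S ∧ P) → Q)).

S ∧ P = T ∧ F = F
(S ∧ P) → Q = F → T = T
R ↓ ((S ∧ P) → Q) = F ↓ T = F
U ↑ (R ↓ ((S ∧ P) → Q)) = F ↑ F = T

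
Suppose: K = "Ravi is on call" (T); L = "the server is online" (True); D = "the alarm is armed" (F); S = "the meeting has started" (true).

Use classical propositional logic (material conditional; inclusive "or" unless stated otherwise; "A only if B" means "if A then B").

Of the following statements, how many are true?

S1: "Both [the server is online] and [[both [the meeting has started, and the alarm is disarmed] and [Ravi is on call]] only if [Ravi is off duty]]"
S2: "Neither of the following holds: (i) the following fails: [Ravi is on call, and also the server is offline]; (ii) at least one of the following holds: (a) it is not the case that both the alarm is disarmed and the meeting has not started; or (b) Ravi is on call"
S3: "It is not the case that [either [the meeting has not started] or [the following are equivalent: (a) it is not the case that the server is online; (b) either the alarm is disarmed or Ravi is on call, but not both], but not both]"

0

S1: In symbols: L and (((S and not D) and K) -> not K)

not D = not False = True
S and not D = True and True = True
(S and not D) and K = True and True = True
not K = not True = False
((S and not D) and K) -> not K = True -> False = False
L and (((S and not D) and K) -> not K) = True and False = False
Hence S1 is false.

S2: Parsed as not (K and not L) nor ((not D nand not S) or K)

not L = not True = False
K and not L = True and False = False
not (K and not L) = not False = True
not D = not False = True
not S = not True = False
not D nand not S = True nand False = True
(not D nand not S) or K = True or True = True
not (K and not L) nor ((not D nand not S) or K) = True nor True = False
Thus S2 is false.

S3: This is not (not S xor (not L iff (not D xor K))).

not S = not True = False
not L = not True = False
not D = not False = True
not D xor K = True xor True = False
not L iff (not D xor K) = False iff False = True
not S xor (not L iff (not D xor K)) = False xor True = True
not (not S xor (not L iff (not D xor K))) = not True = False
So S3 is false.

True statements: 0 (none).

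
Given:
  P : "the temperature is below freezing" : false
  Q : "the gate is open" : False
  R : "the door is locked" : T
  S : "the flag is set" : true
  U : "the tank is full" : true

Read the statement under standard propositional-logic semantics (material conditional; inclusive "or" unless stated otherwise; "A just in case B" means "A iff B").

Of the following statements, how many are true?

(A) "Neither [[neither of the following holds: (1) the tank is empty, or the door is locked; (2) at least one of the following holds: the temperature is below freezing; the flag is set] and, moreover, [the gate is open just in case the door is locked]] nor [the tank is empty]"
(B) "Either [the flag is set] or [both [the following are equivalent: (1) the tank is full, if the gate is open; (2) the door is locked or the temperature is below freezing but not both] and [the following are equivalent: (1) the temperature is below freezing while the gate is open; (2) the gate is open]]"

2

(A): In symbols: (((not U or R) nor (P or S)) and (Q iff R)) nor not U

not U = not True = False
not U or R = False or True = True
P or S = False or True = True
(not U or R) nor (P or S) = True nor True = False
Q iff R = False iff True = False
((not U or R) nor (P or S)) and (Q iff R) = False and False = False
not U = not True = False
(((not U or R) nor (P or S)) and (Q iff R)) nor not U = False nor False = True
So (A) is true.

(B): In symbols: S or (((Q -> U) iff (R xor P)) and ((P and Q) iff Q))

Q -> U = False -> True = True
R xor P = True xor False = True
(Q -> U) iff (R xor P) = True iff True = True
P and Q = False and False = False
(P and Q) iff Q = False iff False = True
((Q -> U) iff (R xor P)) and ((P and Q) iff Q) = True and True = True
S or (((Q -> U) iff (R xor P)) and ((P and Q) iff Q)) = True or True = True
So (B) is true.

True statements: 2.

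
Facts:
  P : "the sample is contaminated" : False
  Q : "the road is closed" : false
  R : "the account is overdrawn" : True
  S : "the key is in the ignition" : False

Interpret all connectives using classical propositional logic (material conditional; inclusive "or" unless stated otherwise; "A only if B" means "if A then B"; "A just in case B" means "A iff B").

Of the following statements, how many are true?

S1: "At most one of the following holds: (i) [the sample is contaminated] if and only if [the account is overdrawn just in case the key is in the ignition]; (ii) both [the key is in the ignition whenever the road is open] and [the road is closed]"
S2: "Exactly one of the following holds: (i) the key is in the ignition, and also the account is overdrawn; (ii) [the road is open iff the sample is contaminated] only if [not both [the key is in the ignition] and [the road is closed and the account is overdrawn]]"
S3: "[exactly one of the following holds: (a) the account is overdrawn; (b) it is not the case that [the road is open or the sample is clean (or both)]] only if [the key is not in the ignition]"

3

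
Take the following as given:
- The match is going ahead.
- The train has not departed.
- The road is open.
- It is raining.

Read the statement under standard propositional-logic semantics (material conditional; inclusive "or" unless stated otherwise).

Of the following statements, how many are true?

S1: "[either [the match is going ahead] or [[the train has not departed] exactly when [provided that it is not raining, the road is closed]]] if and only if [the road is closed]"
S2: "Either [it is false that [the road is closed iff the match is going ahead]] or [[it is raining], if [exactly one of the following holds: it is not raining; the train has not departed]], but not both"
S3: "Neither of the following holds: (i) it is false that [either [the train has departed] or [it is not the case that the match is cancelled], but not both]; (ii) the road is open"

0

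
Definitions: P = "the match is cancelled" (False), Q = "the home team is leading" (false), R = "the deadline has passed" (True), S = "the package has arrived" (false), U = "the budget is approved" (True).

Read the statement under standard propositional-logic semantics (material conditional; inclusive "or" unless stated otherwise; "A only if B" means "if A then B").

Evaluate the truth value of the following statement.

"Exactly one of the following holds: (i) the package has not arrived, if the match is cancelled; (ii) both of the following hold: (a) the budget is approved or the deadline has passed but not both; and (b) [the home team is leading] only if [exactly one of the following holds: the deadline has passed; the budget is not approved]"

Values: P=F, S=F, U=T, R=T, Q=F.
Parsed as (P → ¬S) ⊕ ((U ⊕ R) ∧ (Q → (R ⊕ ¬U)))

¬S = ¬F = T
P → ¬S = F → T = T
U ⊕ R = T ⊕ T = F
¬U = ¬T = F
R ⊕ ¬U = T ⊕ F = T
Q → (R ⊕ ¬U) = F → T = T
(U ⊕ R) ∧ (Q → (R ⊕ ¬U)) = F ∧ T = F
(P → ¬S) ⊕ ((U ⊕ R) ∧ (Q → (R ⊕ ¬U))) = T ⊕ F = T

True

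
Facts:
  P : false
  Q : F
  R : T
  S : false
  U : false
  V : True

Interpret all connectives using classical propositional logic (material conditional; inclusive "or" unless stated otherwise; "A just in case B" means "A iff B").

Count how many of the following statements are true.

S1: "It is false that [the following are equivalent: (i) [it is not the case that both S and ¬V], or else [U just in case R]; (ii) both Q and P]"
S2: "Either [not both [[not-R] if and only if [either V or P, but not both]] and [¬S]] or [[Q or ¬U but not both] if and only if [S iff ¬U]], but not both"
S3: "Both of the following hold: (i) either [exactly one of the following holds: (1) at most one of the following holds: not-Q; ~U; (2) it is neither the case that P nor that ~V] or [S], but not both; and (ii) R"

3

S1: Formalization: ¬(((S ↑ ¬V) ∨ (U ↔ R)) ↔ (Q ∧ P))

¬V = ¬T = F
S ↑ ¬V = F ↑ F = T
U ↔ R = F ↔ T = F
(S ↑ ¬V) ∨ (U ↔ R) = T ∨ F = T
Q ∧ P = F ∧ F = F
((S ↑ ¬V) ∨ (U ↔ R)) ↔ (Q ∧ P) = T ↔ F = F
¬(((S ↑ ¬V) ∨ (U ↔ R)) ↔ (Q ∧ P)) = ¬F = T
Thus S1 is true.

S2: In symbols: ((¬R ↔ (V ⊕ P)) ↑ ¬S) ⊕ ((Q ⊕ ¬U) ↔ (S ↔ ¬U))

¬R = ¬T = F
V ⊕ P = T ⊕ F = T
¬R ↔ (V ⊕ P) = F ↔ T = F
¬S = ¬F = T
(¬R ↔ (V ⊕ P)) ↑ ¬S = F ↑ T = T
¬U = ¬F = T
Q ⊕ ¬U = F ⊕ T = T
¬U = ¬F = T
S ↔ ¬U = F ↔ T = F
(Q ⊕ ¬U) ↔ (S ↔ ¬U) = T ↔ F = F
((¬R ↔ (V ⊕ P)) ↑ ¬S) ⊕ ((Q ⊕ ¬U) ↔ (S ↔ ¬U)) = T ⊕ F = T
Hence S2 is true.

S3: This is (((¬Q ↑ ¬U) ⊕ (P ↓ ¬V)) ⊕ S) ∧ R.

¬Q = ¬F = T
¬U = ¬F = T
¬Q ↑ ¬U = T ↑ T = F
¬V = ¬T = F
P ↓ ¬V = F ↓ F = T
(¬Q ↑ ¬U) ⊕ (P ↓ ¬V) = F ⊕ T = T
((¬Q ↑ ¬U) ⊕ (P ↓ ¬V)) ⊕ S = T ⊕ F = T
(((¬Q ↑ ¬U) ⊕ (P ↓ ¬V)) ⊕ S) ∧ R = T ∧ T = T
Thus S3 is true.

Count: 3.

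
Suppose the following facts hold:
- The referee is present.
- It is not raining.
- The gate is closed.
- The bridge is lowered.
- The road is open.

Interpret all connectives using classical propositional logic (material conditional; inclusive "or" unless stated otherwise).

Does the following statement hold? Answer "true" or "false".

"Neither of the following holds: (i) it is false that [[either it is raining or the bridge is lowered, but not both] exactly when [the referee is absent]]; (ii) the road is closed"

Let P = "it is raining" (F), K = "the bridge is raised" (F), M = "the referee is present" (T), R = "the road is closed" (F).
Formalization: ¬((P ⊕ ¬K) ↔ ¬M) ↓ R

¬K = ¬F = T
P ⊕ ¬K = F ⊕ T = T
¬M = ¬T = F
(P ⊕ ¬K) ↔ ¬M = T ↔ F = F
¬((P ⊕ ¬K) ↔ ¬M) = ¬F = T
¬((P ⊕ ¬K) ↔ ¬M) ↓ R = T ↓ F = F

false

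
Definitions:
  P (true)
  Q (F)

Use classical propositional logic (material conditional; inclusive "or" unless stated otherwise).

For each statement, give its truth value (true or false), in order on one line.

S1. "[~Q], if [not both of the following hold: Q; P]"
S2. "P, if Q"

S1: This is (Q ↑ P) → ¬Q.

Q ↑ P = F ↑ T = T
¬Q = ¬F = T
(Q ↑ P) → ¬Q = T → T = T
So S1 is true.

S2: In symbols: Q → P

Q → P = F → T = T
Thus S2 is true.

S1 true; S2 true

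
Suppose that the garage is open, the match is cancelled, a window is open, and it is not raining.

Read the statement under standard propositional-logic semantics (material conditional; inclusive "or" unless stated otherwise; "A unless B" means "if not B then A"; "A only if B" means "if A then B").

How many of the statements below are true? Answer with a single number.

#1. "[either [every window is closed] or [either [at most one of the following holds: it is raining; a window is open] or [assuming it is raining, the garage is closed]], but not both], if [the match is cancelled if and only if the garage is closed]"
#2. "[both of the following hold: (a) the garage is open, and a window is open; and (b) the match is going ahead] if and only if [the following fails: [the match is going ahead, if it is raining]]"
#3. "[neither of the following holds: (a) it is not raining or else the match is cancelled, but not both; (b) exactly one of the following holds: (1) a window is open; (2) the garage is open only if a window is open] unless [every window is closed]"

Let H = "the match is cancelled" (T), Q = "the garage is closed" (F), W = "a window is open" (T), U = "it is raining" (F).

#1: Formalization: (H ↔ Q) → (¬W ⊕ ((U ↑ W) ∨ (U → Q)))

H ↔ Q = T ↔ F = F
¬W = ¬T = F
U ↑ W = F ↑ T = T
U → Q = F → F = T
(U ↑ W) ∨ (U → Q) = T ∨ T = T
¬W ⊕ ((U ↑ W) ∨ (U → Q)) = F ⊕ T = T
(H ↔ Q) → (¬W ⊕ ((U ↑ W) ∨ (U → Q))) = F → T = T
So #1 is true.

#2: In symbols: ((¬Q ∧ W) ∧ ¬H) ↔ ¬(U → ¬H)

¬Q = ¬F = T
¬Q ∧ W = T ∧ T = T
¬H = ¬T = F
(¬Q ∧ W) ∧ ¬H = T ∧ F = F
¬H = ¬T = F
U → ¬H = F → F = T
¬(U → ¬H) = ¬T = F
((¬Q ∧ W) ∧ ¬H) ↔ ¬(U → ¬H) = F ↔ F = T
Hence #2 is true.

#3: Parsed as ((¬U ⊕ H) ↓ (W ⊕ (¬Q → W))) ∨ ¬W

¬U = ¬F = T
¬U ⊕ H = T ⊕ T = F
¬Q = ¬F = T
¬Q → W = T → T = T
W ⊕ (¬Q → W) = T ⊕ T = F
(¬U ⊕ H) ↓ (W ⊕ (¬Q → W)) = F ↓ F = T
¬W = ¬T = F
((¬U ⊕ H) ↓ (W ⊕ (¬Q → W))) ∨ ¬W = T ∨ F = T
So #3 is true.

True statements: 3 (#1, #2, #3).

3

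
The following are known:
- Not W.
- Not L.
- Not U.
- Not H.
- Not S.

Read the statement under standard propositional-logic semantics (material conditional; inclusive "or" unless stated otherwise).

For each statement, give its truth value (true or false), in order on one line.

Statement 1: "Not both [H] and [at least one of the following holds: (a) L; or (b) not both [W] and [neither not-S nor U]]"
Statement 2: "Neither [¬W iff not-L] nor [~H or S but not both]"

Statement 1: Formalization: H nand (L | (W nand (~S nor U)))

~S = ~F = T
~S nor U = T nor F = F
W nand (~S nor U) = F nand F = T
L | (W nand (~S nor U)) = F | T = T
H nand (L | (W nand (~S nor U))) = F nand T = T
Hence Statement 1 is true.

Statement 2: This is (~W <-> ~L) nor (~H xor S).

~W = ~F = T
~L = ~F = T
~W <-> ~L = T <-> T = T
~H = ~F = T
~H xor S = T xor F = T
(~W <-> ~L) nor (~H xor S) = T nor T = F
Thus Statement 2 is false.

Statement 1 true; Statement 2 false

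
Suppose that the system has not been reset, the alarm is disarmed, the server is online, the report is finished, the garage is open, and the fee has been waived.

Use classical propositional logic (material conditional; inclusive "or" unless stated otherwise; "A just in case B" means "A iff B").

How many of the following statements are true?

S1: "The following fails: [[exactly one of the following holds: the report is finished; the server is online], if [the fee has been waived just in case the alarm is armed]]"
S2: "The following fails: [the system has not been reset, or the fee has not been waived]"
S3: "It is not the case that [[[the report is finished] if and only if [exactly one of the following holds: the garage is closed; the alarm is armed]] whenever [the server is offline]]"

Let V = "the fee has been waived" (T), Q = "the alarm is armed" (F), S = "the report is finished" (T), R = "the server is online" (T), P = "the system has been reset" (F), U = "the garage is closed" (F).

S1: Formalization: ~((V <-> Q) -> (S xor R))

V <-> Q = T <-> F = F
S xor R = T xor T = F
(V <-> Q) -> (S xor R) = F -> F = T
~((V <-> Q) -> (S xor R)) = ~T = F
Hence S1 is false.

S2: This is ~(~P | ~V).

~P = ~F = T
~V = ~T = F
~P | ~V = T | F = T
~(~P | ~V) = ~T = F
Hence S2 is false.

S3: Parsed as ~(~R -> (S <-> (U xor Q)))

~R = ~T = F
U xor Q = F xor F = F
S <-> (U xor Q) = T <-> F = F
~R -> (S <-> (U xor Q)) = F -> F = T
~(~R -> (S <-> (U xor Q))) = ~T = F
Hence S3 is false.

0 of the 3 statements are true (none).

0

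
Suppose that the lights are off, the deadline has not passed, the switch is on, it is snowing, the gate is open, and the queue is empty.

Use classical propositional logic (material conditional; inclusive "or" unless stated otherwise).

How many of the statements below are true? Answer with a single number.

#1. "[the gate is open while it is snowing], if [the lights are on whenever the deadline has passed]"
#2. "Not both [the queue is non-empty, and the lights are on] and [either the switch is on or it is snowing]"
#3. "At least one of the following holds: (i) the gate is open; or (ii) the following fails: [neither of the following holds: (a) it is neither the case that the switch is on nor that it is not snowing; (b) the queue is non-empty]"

3

Let Q = "the deadline has passed" (F), P = "the lights are on" (F), U = "the gate is open" (T), S = "it is snowing" (T), V = "the queue is empty" (T), R = "the switch is on" (T).

#1: Formalization: (Q → P) → (U ∧ S)

Q → P = F → F = T
U ∧ S = T ∧ T = T
(Q → P) → (U ∧ S) = T → T = T
Thus #1 is true.

#2: In symbols: (¬V ∧ P) ↑ (R ∨ S)

¬V = ¬T = F
¬V ∧ P = F ∧ F = F
R ∨ S = T ∨ T = T
(¬V ∧ P) ↑ (R ∨ S) = F ↑ T = T
Thus #2 is true.

#3: In symbols: U ∨ ¬((R ↓ ¬S) ↓ ¬V)

¬S = ¬T = F
R ↓ ¬S = T ↓ F = F
¬V = ¬T = F
(R ↓ ¬S) ↓ ¬V = F ↓ F = T
¬((R ↓ ¬S) ↓ ¬V) = ¬T = F
U ∨ ¬((R ↓ ¬S) ↓ ¬V) = T ∨ F = T
Hence #3 is true.

3 of the 3 statements are true.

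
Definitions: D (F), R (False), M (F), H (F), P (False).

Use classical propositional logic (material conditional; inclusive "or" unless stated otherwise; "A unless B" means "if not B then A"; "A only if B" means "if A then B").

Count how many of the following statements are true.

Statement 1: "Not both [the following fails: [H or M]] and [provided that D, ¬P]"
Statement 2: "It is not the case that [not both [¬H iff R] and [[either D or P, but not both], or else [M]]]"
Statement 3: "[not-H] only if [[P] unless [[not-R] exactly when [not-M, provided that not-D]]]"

Statement 1: In symbols: ¬(H ∨ M) ↑ (D → ¬P)

H ∨ M = F ∨ F = F
¬(H ∨ M) = ¬F = T
¬P = ¬F = T
D → ¬P = F → T = T
¬(H ∨ M) ↑ (D → ¬P) = T ↑ T = F
So Statement 1 is false.

Statement 2: This is ¬((¬H ↔ R) ↑ ((D ⊕ P) ∨ M)).

¬H = ¬F = T
¬H ↔ R = T ↔ F = F
D ⊕ P = F ⊕ F = F
(D ⊕ P) ∨ M = F ∨ F = F
(¬H ↔ R) ↑ ((D ⊕ P) ∨ M) = F ↑ F = T
¬((¬H ↔ R) ↑ ((D ⊕ P) ∨ M)) = ¬T = F
So Statement 2 is false.

Statement 3: This is ¬H → (P ∨ (¬R ↔ (¬D → ¬M))).

¬H = ¬F = T
¬R = ¬F = T
¬D = ¬F = T
¬M = ¬F = T
¬D → ¬M = T → T = T
¬R ↔ (¬D → ¬M) = T ↔ T = T
P ∨ (¬R ↔ (¬D → ¬M)) = F ∨ T = T
¬H → (P ∨ (¬R ↔ (¬D → ¬M))) = T → T = T
So Statement 3 is true.

1 of the 3 statements is true (Statement 3).

1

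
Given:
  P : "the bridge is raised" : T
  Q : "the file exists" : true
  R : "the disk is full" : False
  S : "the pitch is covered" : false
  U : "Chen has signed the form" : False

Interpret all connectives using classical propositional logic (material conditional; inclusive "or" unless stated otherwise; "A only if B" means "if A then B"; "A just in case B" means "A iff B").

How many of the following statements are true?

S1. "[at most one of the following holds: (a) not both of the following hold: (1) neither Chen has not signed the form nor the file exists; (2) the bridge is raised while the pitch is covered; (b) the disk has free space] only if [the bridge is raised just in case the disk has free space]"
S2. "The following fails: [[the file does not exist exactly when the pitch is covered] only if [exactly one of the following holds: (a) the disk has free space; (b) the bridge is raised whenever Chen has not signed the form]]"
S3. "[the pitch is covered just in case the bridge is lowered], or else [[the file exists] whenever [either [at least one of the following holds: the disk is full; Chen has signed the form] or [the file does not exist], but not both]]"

3

S1: Parsed as (((~U nor Q) nand (P & S)) nand ~R) -> (P <-> ~R)

~U = ~F = T
~U nor Q = T nor T = F
P & S = T & F = F
(~U nor Q) nand (P & S) = F nand F = T
~R = ~F = T
((~U nor Q) nand (P & S)) nand ~R = T nand T = F
~R = ~F = T
P <-> ~R = T <-> T = T
(((~U nor Q) nand (P & S)) nand ~R) -> (P <-> ~R) = F -> T = T
Hence S1 is true.

S2: Parsed as ~((~Q <-> S) -> (~R xor (~U -> P)))

~Q = ~T = F
~Q <-> S = F <-> F = T
~R = ~F = T
~U = ~F = T
~U -> P = T -> T = T
~R xor (~U -> P) = T xor T = F
(~Q <-> S) -> (~R xor (~U -> P)) = T -> F = F
~((~Q <-> S) -> (~R xor (~U -> P))) = ~F = T
So S2 is true.

S3: In symbols: (S <-> ~P) | (((R | U) xor ~Q) -> Q)

~P = ~T = F
S <-> ~P = F <-> F = T
R | U = F | F = F
~Q = ~T = F
(R | U) xor ~Q = F xor F = F
((R | U) xor ~Q) -> Q = F -> T = T
(S <-> ~P) | (((R | U) xor ~Q) -> Q) = T | T = T
Thus S3 is true.

3 of the 3 statements are true (S1, S2, S3).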